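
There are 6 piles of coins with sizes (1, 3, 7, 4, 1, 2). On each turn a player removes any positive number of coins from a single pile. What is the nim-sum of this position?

Nim-sum: 1 ⊕ 3 ⊕ 7 ⊕ 4 ⊕ 1 ⊕ 2 = 2.

2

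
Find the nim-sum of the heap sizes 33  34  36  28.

Write each in binary and XOR column by column:
  100001  (33)
  100010  (34)
  100100  (36)
  011100  (28)
  ------
  111011  (59)

59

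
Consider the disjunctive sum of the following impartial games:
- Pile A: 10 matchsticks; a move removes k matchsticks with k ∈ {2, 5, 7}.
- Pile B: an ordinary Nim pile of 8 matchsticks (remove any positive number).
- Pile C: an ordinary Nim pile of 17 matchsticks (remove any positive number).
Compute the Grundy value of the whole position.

25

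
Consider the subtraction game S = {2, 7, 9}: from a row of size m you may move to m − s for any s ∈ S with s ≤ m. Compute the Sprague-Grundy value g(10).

3

Build the Grundy sequence with g(k) = mex{g(k−s) : s ∈ {2, 7, 9}, s ≤ k}:
k:     0  1  2  3  4  5  6  7  8  9 10
g(k):  0  0  1  1  0  0  1  1  2  2  3
So g(10) = 3.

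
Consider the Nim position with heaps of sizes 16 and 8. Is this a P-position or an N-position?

N-position

Compute the nim-sum pairwise:
16 XOR 8 = 24
The nim-sum is 24 ≠ 0, so this is an N-position: the player to move can win.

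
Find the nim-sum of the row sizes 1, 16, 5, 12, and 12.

20

Nim-sum: 1 ^ 16 ^ 5 ^ 12 ^ 12 = 20.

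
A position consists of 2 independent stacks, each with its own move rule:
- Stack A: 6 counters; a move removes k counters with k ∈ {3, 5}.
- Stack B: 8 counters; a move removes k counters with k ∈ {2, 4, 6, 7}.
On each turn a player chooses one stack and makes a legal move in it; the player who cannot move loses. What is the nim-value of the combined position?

For stack A, compute g(0), g(1), … with moves {3, 5}:
k:     0  1  2  3  4  5  6
g(k):  0  0  0  1  1  1  2
So g(6) = 2.
For stack B, compute g(0), g(1), … with moves {2, 4, 6, 7}:
g(0) = mex{} = 0
g(1) = mex{} = 0
g(2) = mex{0} = 1
g(3) = mex{0} = 1
g(4) = mex{0,1} = 2
g(5) = mex{0,1} = 2
g(6) = mex{0,1,2} = 3
g(7) = mex{0,1,2} = 3
g(8) = mex{0,1,2,3} = 4
So g(8) = 4.
The value of a disjunctive sum is the nim-sum of the parts.
Combined value = 2 XOR 4 = 6.

6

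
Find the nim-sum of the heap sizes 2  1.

3

Compute the nim-sum pairwise:
2 ^ 1 = 3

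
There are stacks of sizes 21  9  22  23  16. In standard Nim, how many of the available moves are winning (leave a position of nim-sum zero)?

Nim-sum: 21 XOR 9 XOR 22 XOR 23 XOR 16 = 13.
The overall nim-sum is X = 13. A stack of size p has a winning move iff p XOR X < p (reduce it to p XOR X).
  21: 21 XOR 13 = 24 ≥ 21 — no move.
  9: 9 XOR 13 = 4 < 9 — winning move (to 4).
  22: 22 XOR 13 = 27 ≥ 22 — no move.
  23: 23 XOR 13 = 26 ≥ 23 — no move.
  16: 16 XOR 13 = 29 ≥ 16 — no move.
That gives 1 winning move.

1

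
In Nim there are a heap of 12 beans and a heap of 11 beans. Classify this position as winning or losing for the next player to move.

Nim-sum: 12 XOR 11 = 7.
The nim-sum is 7 ≠ 0, so this is an N-position: the player to move can win.

Winning position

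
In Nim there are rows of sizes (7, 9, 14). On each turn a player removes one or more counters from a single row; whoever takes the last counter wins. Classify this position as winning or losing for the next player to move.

Compute the nim-sum pairwise:
7 ⊕ 9 = 14
14 ⊕ 14 = 0
The nim-sum is 0, so this is a P-position: the player to move is in a losing position under optimal play.

Losing position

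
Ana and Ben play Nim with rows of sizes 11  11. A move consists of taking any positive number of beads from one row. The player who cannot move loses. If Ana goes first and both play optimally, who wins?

Nim-sum: 11 ⊕ 11 = 0.
The nim-sum is 0, so this is a P-position: the player to move is in a losing position under optimal play; Ana is about to move from it and so loses — Ben wins.

Ben wins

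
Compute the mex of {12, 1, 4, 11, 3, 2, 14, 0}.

5

The values 0, 1, 2, 3, 4 are all present; 5 is the first non-negative integer missing from the set.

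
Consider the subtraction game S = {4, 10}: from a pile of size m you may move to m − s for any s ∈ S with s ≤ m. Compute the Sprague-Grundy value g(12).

Grundy values for subtraction set {4, 10}:
g(0) = mex{} = 0
g(1) = mex{} = 0
g(2) = mex{} = 0
g(3) = mex{} = 0
g(4) = mex{0} = 1
g(5) = mex{0} = 1
g(6) = mex{0} = 1
g(7) = mex{0} = 1
g(8) = mex{1} = 0
g(9) = mex{1} = 0
g(10) = mex{0,1} = 2
g(11) = mex{0,1} = 2
g(12) = mex{0} = 1
So g(12) = 1.

1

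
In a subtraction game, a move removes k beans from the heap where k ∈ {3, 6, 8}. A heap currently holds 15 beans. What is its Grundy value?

1

Compute g(0), g(1), … for moves {3, 6, 8}:
k:     0  1  2  3  4  5  6  7  8  9 10 11 12 13 14 15
g(k):  0  0  0  1  1  1  2  2  2  3  3  0  0  0  1  1
So g(15) = 1.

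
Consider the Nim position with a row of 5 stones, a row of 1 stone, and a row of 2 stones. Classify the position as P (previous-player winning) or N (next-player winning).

Nim-sum: 5 XOR 1 XOR 2 = 6.
The nim-sum is 6 ≠ 0, so this is an N-position: the player to move can win.

N-position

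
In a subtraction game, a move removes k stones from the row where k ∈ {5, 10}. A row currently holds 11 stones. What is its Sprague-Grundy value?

2

Build the Grundy sequence with g(k) = mex{g(k−s) : s ∈ {5, 10}, s ≤ k}:
k:     0  1  2  3  4  5  6  7  8  9 10 11
g(k):  0  0  0  0  0  1  1  1  1  1  2  2
So g(11) = 2.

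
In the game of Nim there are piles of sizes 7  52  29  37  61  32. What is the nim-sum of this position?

In binary:
  000111  (7)
  110100  (52)
  011101  (29)
  100101  (37)
  111101  (61)
  100000  (32)
  ------
  010110  (22)

22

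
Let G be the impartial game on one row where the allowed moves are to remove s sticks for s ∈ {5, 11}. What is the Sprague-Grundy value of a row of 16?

0

Build the Grundy sequence with g(k) = mex{g(k−s) : s ∈ {5, 11}, s ≤ k}:
k:     0  1  2  3  4  5  6  7  8  9 10 11 12 13 14 15 16
g(k):  0  0  0  0  0  1  1  1  1  1  0  2  2  2  2  1  0
So g(16) = 0.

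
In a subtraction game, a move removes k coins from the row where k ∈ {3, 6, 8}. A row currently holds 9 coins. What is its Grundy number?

3

Build the Grundy sequence with g(k) = mex{g(k−s) : s ∈ {3, 6, 8}, s ≤ k}:
k:     0  1  2  3  4  5  6  7  8  9
g(k):  0  0  0  1  1  1  2  2  2  3
So g(9) = 3.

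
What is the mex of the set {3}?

0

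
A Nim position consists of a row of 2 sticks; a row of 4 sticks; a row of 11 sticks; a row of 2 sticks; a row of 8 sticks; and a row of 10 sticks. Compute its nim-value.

13

Nim-sum: 2 ⊕ 4 ⊕ 11 ⊕ 2 ⊕ 8 ⊕ 10 = 13.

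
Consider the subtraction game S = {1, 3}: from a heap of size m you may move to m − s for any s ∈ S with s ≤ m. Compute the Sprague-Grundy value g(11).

Build the Grundy sequence with g(k) = mex{g(k−s) : s ∈ {1, 3}, s ≤ k}:
g(0) = mex{} = 0
g(1) = mex{0} = 1
g(2) = mex{1} = 0
g(3) = mex{0} = 1
g(4) = mex{1} = 0
g(5) = mex{0} = 1
g(6) = mex{1} = 0
g(7) = mex{0} = 1
g(8) = mex{1} = 0
g(9) = mex{0} = 1
g(10) = mex{1} = 0
g(11) = mex{0} = 1
So g(11) = 1.

1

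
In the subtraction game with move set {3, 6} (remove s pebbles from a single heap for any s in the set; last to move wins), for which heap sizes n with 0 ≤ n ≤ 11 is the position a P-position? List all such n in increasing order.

Compute g(0), g(1), … for moves {3, 6}:
k:     0  1  2  3  4  5  6  7  8  9 10 11
g(k):  0  0  0  1  1  1  2  2  2  0  0  0
The P-positions (g = 0) in 0..11 are 0, 1, 2, 9, 10, 11.

0, 1, 2, 9, 10, 11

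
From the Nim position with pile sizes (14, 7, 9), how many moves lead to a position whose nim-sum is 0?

In binary:
  1110  (14)
  0111  (7)
  1001  (9)
  ----
  0000  (0)
The nim-sum is already 0, so every move leaves a nonzero nim-sum — there are no winning moves.

0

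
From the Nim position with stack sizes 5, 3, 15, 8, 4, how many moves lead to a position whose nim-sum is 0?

3

Compute the nim-sum pairwise:
5 ⊕ 3 = 6
6 ⊕ 15 = 9
9 ⊕ 8 = 1
1 ⊕ 4 = 5
The overall nim-sum is X = 5. A stack of size p has a winning move iff p XOR X < p (reduce it to p XOR X).
  5: 5 XOR 5 = 0 < 5 — winning move (to 0).
  3: 3 XOR 5 = 6 ≥ 3 — no move.
  15: 15 XOR 5 = 10 < 15 — winning move (to 10).
  8: 8 XOR 5 = 13 ≥ 8 — no move.
  4: 4 XOR 5 = 1 < 4 — winning move (to 1).
That gives 3 winning moves.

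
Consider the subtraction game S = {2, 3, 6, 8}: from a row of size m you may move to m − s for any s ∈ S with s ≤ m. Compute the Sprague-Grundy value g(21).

1

Grundy values for subtraction set {2, 3, 6, 8}:
k:     0  1  2  3  4  5  6  7  8  9 10 11 12 13 14 15 16 17 18 19 20 21
g(k):  0  0  1  1  2  0  3  1  2  2  0  3  1  2  0  0  1  1  2  0  3  1
So g(21) = 1.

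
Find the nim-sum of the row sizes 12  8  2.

Write each in binary and XOR column by column:
  1100  (12)
  1000  (8)
  0010  (2)
  ----
  0110  (6)

6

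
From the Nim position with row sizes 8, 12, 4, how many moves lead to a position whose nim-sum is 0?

0

Compute the nim-sum pairwise:
8 ⊕ 12 = 4
4 ⊕ 4 = 0
The nim-sum is already 0, so every move leaves a nonzero nim-sum — there are no winning moves.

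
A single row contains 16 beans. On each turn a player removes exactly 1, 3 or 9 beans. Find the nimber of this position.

0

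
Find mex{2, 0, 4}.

0 is in the set but 1 is not, so the mex is 1.

1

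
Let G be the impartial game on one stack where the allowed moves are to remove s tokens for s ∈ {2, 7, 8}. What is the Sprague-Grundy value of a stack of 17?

Grundy values for subtraction set {2, 7, 8}:
k:     0  1  2  3  4  5  6  7  8  9 10 11 12 13 14 15 16 17
g(k):  0  0  1  1  0  0  1  1  2  2  0  3  1  2  0  0  1  1
So g(17) = 1.

1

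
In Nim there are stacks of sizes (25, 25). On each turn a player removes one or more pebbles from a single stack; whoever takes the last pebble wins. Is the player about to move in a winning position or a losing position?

Losing position

Bitwise XOR of the heap sizes:
  11001  (25)
  11001  (25)
  -----
  00000  (0)
The nim-sum is 0, so this is a P-position: the player to move is in a losing position under optimal play.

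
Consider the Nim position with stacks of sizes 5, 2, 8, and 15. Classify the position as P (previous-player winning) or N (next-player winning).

P-position

Bitwise XOR of the heap sizes:
  0101  (5)
  0010  (2)
  1000  (8)
  1111  (15)
  ----
  0000  (0)
The nim-sum is 0, so this is a P-position: the player to move is in a losing position under optimal play.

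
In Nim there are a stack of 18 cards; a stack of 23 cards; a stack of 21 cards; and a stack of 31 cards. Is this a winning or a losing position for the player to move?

Winning position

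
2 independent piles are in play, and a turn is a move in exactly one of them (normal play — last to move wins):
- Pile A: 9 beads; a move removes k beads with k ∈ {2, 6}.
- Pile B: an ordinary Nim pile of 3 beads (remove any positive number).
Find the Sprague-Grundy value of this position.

Build the Grundy sequence for pile A with g(k) = mex{g(k−s) : s ∈ {2, 6}, s ≤ k}:
k:     0  1  2  3  4  5  6  7  8  9
g(k):  0  0  1  1  0  0  1  1  0  0
So g(9) = 0.
Pile B is a plain Nim pile of size 3, so its Grundy value is 3.
By the Sprague-Grundy theorem, the Grundy value of a sum of independent games is the XOR of the component values.
Combined value = 0 ⊕ 3 = 3.

3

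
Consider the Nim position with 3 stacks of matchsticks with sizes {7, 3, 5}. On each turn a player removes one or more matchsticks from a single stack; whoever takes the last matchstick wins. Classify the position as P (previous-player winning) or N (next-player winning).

Bitwise XOR of the heap sizes:
  111  (7)
  011  (3)
  101  (5)
  ---
  001  (1)
The nim-sum is 1 ≠ 0, so this is an N-position: the player to move can win.

N-position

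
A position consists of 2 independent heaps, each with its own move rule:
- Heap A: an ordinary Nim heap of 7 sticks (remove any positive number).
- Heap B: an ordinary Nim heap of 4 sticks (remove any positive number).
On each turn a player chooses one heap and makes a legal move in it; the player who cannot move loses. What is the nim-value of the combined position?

3

Heap A is a plain Nim heap of size 7, so its Grundy value is 7.
Heap B is a plain Nim heap of size 4, so its Grundy value is 4.
By the Sprague-Grundy theorem, the Grundy value of a sum of independent games is the XOR of the component values.
Combined value = 7 XOR 4 = 3.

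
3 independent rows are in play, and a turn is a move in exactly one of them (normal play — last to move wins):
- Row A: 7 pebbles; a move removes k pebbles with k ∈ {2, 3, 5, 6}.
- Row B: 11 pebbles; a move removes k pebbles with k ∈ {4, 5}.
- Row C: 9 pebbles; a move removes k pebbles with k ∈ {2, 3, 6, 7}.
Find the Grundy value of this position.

For row A, compute g(0), g(1), … with moves {2, 3, 5, 6}:
k:     0  1  2  3  4  5  6  7
g(k):  0  0  1  1  2  2  3  3
So g(7) = 3.
Grundy values for row B (subtraction set {4, 5}):
k:     0  1  2  3  4  5  6  7  8  9 10 11
g(k):  0  0  0  0  1  1  1  1  2  0  0  0
So g(11) = 0.
Grundy values for row C (subtraction set {2, 3, 6, 7}):
g(0) = mex{} = 0
g(1) = mex{} = 0
g(2) = mex{0} = 1
g(3) = mex{0} = 1
g(4) = mex{0,1} = 2
g(5) = mex{1} = 0
g(6) = mex{0,1,2} = 3
g(7) = mex{0,2} = 1
g(8) = mex{0,1,3} = 2
g(9) = mex{1,3} = 0
So g(9) = 0.
The value of a disjunctive sum is the nim-sum of the parts.
Combined value = 3 XOR 0 XOR 0 = 3.

3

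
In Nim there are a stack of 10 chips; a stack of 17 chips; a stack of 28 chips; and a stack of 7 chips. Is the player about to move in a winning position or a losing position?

Losing position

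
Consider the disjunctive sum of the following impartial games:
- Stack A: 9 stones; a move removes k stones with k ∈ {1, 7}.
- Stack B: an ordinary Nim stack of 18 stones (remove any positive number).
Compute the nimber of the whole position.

Build the Grundy sequence for stack A with g(k) = mex{g(k−s) : s ∈ {1, 7}, s ≤ k}:
g(0) = mex{} = 0
g(1) = mex{0} = 1
g(2) = mex{1} = 0
g(3) = mex{0} = 1
g(4) = mex{1} = 0
g(5) = mex{0} = 1
g(6) = mex{1} = 0
g(7) = mex{0} = 1
g(8) = mex{1} = 0
g(9) = mex{0} = 1
So g(9) = 1.
Stack B is a plain Nim stack of size 18, so its Grundy value is 18.
By the Sprague-Grundy theorem, the Grundy value of a sum of independent games is the XOR of the component values.
Combined value = 1 XOR 18 = 19.

19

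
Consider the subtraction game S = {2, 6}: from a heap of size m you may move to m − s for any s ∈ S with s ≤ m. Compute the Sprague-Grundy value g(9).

Build the Grundy sequence with g(k) = mex{g(k−s) : s ∈ {2, 6}, s ≤ k}:
g(0) = mex{} = 0
g(1) = mex{} = 0
g(2) = mex{0} = 1
g(3) = mex{0} = 1
g(4) = mex{1} = 0
g(5) = mex{1} = 0
g(6) = mex{0} = 1
g(7) = mex{0} = 1
g(8) = mex{1} = 0
g(9) = mex{1} = 0
So g(9) = 0.

0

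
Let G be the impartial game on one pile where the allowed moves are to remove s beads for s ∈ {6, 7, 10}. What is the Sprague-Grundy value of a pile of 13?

Grundy values for subtraction set {6, 7, 10}:
g(0) = mex{} = 0
g(1) = mex{} = 0
g(2) = mex{} = 0
g(3) = mex{} = 0
g(4) = mex{} = 0
g(5) = mex{} = 0
g(6) = mex{0} = 1
g(7) = mex{0} = 1
g(8) = mex{0} = 1
g(9) = mex{0} = 1
g(10) = mex{0} = 1
g(11) = mex{0} = 1
g(12) = mex{0,1} = 2
g(13) = mex{0,1} = 2
So g(13) = 2.

2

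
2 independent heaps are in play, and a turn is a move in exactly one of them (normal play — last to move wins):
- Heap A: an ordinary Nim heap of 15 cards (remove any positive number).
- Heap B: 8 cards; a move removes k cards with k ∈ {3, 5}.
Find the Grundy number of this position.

15

Heap A is a plain Nim heap of size 15, so its Grundy value is 15.
Grundy values for heap B (subtraction set {3, 5}):
g(0) = mex{} = 0
g(1) = mex{} = 0
g(2) = mex{} = 0
g(3) = mex{0} = 1
g(4) = mex{0} = 1
g(5) = mex{0} = 1
g(6) = mex{0,1} = 2
g(7) = mex{0,1} = 2
g(8) = mex{1} = 0
So g(8) = 0.
By the Sprague-Grundy theorem, the Grundy value of a sum of independent games is the XOR of the component values.
Combined value = 15 XOR 0 = 15.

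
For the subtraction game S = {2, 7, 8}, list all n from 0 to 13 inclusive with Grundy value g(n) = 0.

0, 1, 4, 5, 10

Grundy values for subtraction set {2, 7, 8}:
k:     0  1  2  3  4  5  6  7  8  9 10 11 12 13
g(k):  0  0  1  1  0  0  1  1  2  2  0  3  1  2
The P-positions (g = 0) in 0..13 are 0, 1, 4, 5, 10.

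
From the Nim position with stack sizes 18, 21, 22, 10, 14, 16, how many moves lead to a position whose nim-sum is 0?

In binary:
  10010  (18)
  10101  (21)
  10110  (22)
  01010  (10)
  01110  (14)
  10000  (16)
  -----
  00101  (5)
The overall nim-sum is X = 5. A stack of size p has a winning move iff p XOR X < p (reduce it to p XOR X).
  18: 18 XOR 5 = 23 ≥ 18 — no move.
  21: 21 XOR 5 = 16 < 21 — winning move (to 16).
  22: 22 XOR 5 = 19 < 22 — winning move (to 19).
  10: 10 XOR 5 = 15 ≥ 10 — no move.
  14: 14 XOR 5 = 11 < 14 — winning move (to 11).
  16: 16 XOR 5 = 21 ≥ 16 — no move.
That gives 3 winning moves.

3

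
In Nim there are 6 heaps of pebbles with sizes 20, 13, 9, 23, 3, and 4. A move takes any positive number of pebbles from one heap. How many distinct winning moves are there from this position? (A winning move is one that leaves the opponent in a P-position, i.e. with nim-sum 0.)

Nim-sum: 20 XOR 13 XOR 9 XOR 23 XOR 3 XOR 4 = 0.
The nim-sum is already 0, so every move leaves a nonzero nim-sum — there are no winning moves.

0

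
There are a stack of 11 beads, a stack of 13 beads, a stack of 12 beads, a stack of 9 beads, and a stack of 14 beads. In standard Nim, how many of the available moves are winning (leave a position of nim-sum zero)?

Nim-sum: 11 ⊕ 13 ⊕ 12 ⊕ 9 ⊕ 14 = 13.
The overall nim-sum is X = 13. A stack of size p has a winning move iff p XOR X < p (reduce it to p XOR X).
  11: 11 XOR 13 = 6 < 11 — winning move (to 6).
  13: 13 XOR 13 = 0 < 13 — winning move (to 0).
  12: 12 XOR 13 = 1 < 12 — winning move (to 1).
  9: 9 XOR 13 = 4 < 9 — winning move (to 4).
  14: 14 XOR 13 = 3 < 14 — winning move (to 3).
That gives 5 winning moves.

5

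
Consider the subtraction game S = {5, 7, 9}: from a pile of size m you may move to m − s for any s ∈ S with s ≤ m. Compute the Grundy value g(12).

Grundy values for subtraction set {5, 7, 9}:
g(0) = mex{} = 0
g(1) = mex{} = 0
g(2) = mex{} = 0
g(3) = mex{} = 0
g(4) = mex{} = 0
g(5) = mex{0} = 1
g(6) = mex{0} = 1
g(7) = mex{0} = 1
g(8) = mex{0} = 1
g(9) = mex{0} = 1
g(10) = mex{0,1} = 2
g(11) = mex{0,1} = 2
g(12) = mex{0,1} = 2
So g(12) = 2.

2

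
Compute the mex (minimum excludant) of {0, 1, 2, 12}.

The values 0, 1, 2 are all present; 3 is the first non-negative integer missing from the set.

3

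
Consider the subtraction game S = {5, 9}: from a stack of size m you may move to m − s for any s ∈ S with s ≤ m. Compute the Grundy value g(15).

0

Grundy values for subtraction set {5, 9}:
k:     0  1  2  3  4  5  6  7  8  9 10 11 12 13 14 15
g(k):  0  0  0  0  0  1  1  1  1  1  2  2  2  2  0  0
So g(15) = 0.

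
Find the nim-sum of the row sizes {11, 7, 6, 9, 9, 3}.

9

Compute the nim-sum pairwise:
11 ^ 7 = 12
12 ^ 6 = 10
10 ^ 9 = 3
3 ^ 9 = 10
10 ^ 3 = 9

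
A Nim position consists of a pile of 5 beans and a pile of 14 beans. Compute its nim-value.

Nim-sum: 5 ^ 14 = 11.

11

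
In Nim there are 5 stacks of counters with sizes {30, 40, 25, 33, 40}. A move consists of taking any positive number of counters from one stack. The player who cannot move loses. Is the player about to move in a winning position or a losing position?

Write each in binary and XOR column by column:
  011110  (30)
  101000  (40)
  011001  (25)
  100001  (33)
  101000  (40)
  ------
  100110  (38)
The nim-sum is 38 ≠ 0, so this is an N-position: the player to move can win.

Winning position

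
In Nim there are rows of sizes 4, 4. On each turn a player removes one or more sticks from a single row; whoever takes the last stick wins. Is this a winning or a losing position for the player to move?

Write each in binary and XOR column by column:
  100  (4)
  100  (4)
  ---
  000  (0)
The nim-sum is 0, so this is a P-position: the player to move is in a losing position under optimal play.

Losing position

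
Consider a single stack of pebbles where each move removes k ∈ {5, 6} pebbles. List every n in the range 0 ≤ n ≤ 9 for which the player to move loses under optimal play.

Grundy values for subtraction set {5, 6}:
g(0) = mex{} = 0
g(1) = mex{} = 0
g(2) = mex{} = 0
g(3) = mex{} = 0
g(4) = mex{} = 0
g(5) = mex{0} = 1
g(6) = mex{0} = 1
g(7) = mex{0} = 1
g(8) = mex{0} = 1
g(9) = mex{0} = 1
The P-positions (g = 0) in 0..9 are 0, 1, 2, 3, 4.

0, 1, 2, 3, 4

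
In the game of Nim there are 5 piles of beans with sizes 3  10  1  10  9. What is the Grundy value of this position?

Nim-sum: 3 ^ 10 ^ 1 ^ 10 ^ 9 = 11.

11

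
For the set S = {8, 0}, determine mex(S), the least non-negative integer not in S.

0 is in the set but 1 is not, so the mex is 1.

1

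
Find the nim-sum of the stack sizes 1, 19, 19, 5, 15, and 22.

29

Nim-sum: 1 XOR 19 XOR 19 XOR 5 XOR 15 XOR 22 = 29.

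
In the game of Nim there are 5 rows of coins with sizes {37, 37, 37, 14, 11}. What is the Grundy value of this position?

Nim-sum: 37 XOR 37 XOR 37 XOR 14 XOR 11 = 32.

32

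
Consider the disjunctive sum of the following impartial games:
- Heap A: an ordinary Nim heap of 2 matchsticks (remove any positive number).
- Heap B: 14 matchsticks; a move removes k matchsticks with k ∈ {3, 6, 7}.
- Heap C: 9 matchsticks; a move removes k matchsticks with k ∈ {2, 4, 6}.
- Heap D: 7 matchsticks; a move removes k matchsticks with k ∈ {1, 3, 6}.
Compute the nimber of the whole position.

Heap A is a plain Nim heap of size 2, so its Grundy value is 2.
For heap B, compute g(0), g(1), … with moves {3, 6, 7}:
k:     0  1  2  3  4  5  6  7  8  9 10 11 12 13 14
g(k):  0  0  0  1  1  1  2  2  2  3  0  0  0  1  1
So g(14) = 1.
Build the Grundy sequence for heap C with g(k) = mex{g(k−s) : s ∈ {2, 4, 6}, s ≤ k}:
k:     0  1  2  3  4  5  6  7  8  9
g(k):  0  0  1  1  2  2  3  3  0  0
So g(9) = 0.
Grundy values for heap D (subtraction set {1, 3, 6}):
g(0) = mex{} = 0
g(1) = mex{0} = 1
g(2) = mex{1} = 0
g(3) = mex{0} = 1
g(4) = mex{1} = 0
g(5) = mex{0} = 1
g(6) = mex{0,1} = 2
g(7) = mex{0,1,2} = 3
So g(7) = 3.
The value of a disjunctive sum is the nim-sum of the parts.
Combined value = 2 XOR 1 XOR 0 XOR 3 = 0.

0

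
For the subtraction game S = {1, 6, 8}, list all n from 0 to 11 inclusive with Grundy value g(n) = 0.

0, 2, 4, 7, 9, 11

Grundy values for subtraction set {1, 6, 8}:
k:     0  1  2  3  4  5  6  7  8  9 10 11
g(k):  0  1  0  1  0  1  2  0  1  0  1  0
The P-positions (g = 0) in 0..11 are 0, 2, 4, 7, 9, 11.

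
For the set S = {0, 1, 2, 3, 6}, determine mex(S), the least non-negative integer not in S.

The values 0, 1, 2, 3 are all present; 4 is the first non-negative integer missing from the set.

4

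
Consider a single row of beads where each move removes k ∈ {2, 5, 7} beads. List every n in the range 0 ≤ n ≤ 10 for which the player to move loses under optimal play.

Grundy values for subtraction set {2, 5, 7}:
k:     0  1  2  3  4  5  6  7  8  9 10
g(k):  0  0  1  1  0  2  1  3  2  2  0
The P-positions (g = 0) in 0..10 are 0, 1, 4, 10.

0, 1, 4, 10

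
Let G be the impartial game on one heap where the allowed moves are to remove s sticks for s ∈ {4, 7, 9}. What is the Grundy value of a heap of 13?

0

Grundy values for subtraction set {4, 7, 9}:
g(0) = mex{} = 0
g(1) = mex{} = 0
g(2) = mex{} = 0
g(3) = mex{} = 0
g(4) = mex{0} = 1
g(5) = mex{0} = 1
g(6) = mex{0} = 1
g(7) = mex{0} = 1
g(8) = mex{0,1} = 2
g(9) = mex{0,1} = 2
g(10) = mex{0,1} = 2
g(11) = mex{0,1} = 2
g(12) = mex{0,1,2} = 3
g(13) = mex{1,2} = 0
So g(13) = 0.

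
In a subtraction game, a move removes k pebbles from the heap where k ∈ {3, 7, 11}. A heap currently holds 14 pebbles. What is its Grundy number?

0

Build the Grundy sequence with g(k) = mex{g(k−s) : s ∈ {3, 7, 11}, s ≤ k}:
k:     0  1  2  3  4  5  6  7  8  9 10 11 12 13 14
g(k):  0  0  0  1  1  1  0  2  2  1  0  3  2  1  0
So g(14) = 0.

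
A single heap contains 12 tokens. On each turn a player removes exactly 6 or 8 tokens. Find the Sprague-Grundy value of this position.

2

Compute g(0), g(1), … for moves {6, 8}:
g(0) = mex{} = 0
g(1) = mex{} = 0
g(2) = mex{} = 0
g(3) = mex{} = 0
g(4) = mex{} = 0
g(5) = mex{} = 0
g(6) = mex{0} = 1
g(7) = mex{0} = 1
g(8) = mex{0} = 1
g(9) = mex{0} = 1
g(10) = mex{0} = 1
g(11) = mex{0} = 1
g(12) = mex{0,1} = 2
So g(12) = 2.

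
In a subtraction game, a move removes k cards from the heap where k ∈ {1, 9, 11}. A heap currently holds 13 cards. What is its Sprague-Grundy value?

1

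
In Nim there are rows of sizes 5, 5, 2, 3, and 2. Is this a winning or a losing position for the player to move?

Winning position

Compute the nim-sum pairwise:
5 ^ 5 = 0
0 ^ 2 = 2
2 ^ 3 = 1
1 ^ 2 = 3
The nim-sum is 3 ≠ 0, so this is an N-position: the player to move can win.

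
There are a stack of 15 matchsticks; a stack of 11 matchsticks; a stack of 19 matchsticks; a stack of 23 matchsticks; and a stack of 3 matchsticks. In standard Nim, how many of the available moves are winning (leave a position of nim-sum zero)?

5

Nim-sum: 15 ^ 11 ^ 19 ^ 23 ^ 3 = 3.
The overall nim-sum is X = 3. A stack of size p has a winning move iff p XOR X < p (reduce it to p XOR X).
  15: 15 XOR 3 = 12 < 15 — winning move (to 12).
  11: 11 XOR 3 = 8 < 11 — winning move (to 8).
  19: 19 XOR 3 = 16 < 19 — winning move (to 16).
  23: 23 XOR 3 = 20 < 23 — winning move (to 20).
  3: 3 XOR 3 = 0 < 3 — winning move (to 0).
That gives 5 winning moves.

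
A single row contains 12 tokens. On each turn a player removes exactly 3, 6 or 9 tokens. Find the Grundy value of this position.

Build the Grundy sequence with g(k) = mex{g(k−s) : s ∈ {3, 6, 9}, s ≤ k}:
k:     0  1  2  3  4  5  6  7  8  9 10 11 12
g(k):  0  0  0  1  1  1  2  2  2  3  3  3  0
So g(12) = 0.

0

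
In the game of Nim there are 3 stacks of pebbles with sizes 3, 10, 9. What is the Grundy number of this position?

Nim-sum: 3 ^ 10 ^ 9 = 0.

0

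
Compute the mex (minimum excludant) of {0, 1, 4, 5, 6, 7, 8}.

2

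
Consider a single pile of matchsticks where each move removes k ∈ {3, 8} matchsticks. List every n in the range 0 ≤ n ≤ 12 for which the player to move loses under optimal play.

0, 1, 2, 6, 7, 11, 12

Grundy values for subtraction set {3, 8}:
g(0) = mex{} = 0
g(1) = mex{} = 0
g(2) = mex{} = 0
g(3) = mex{0} = 1
g(4) = mex{0} = 1
g(5) = mex{0} = 1
g(6) = mex{1} = 0
g(7) = mex{1} = 0
g(8) = mex{0,1} = 2
g(9) = mex{0} = 1
g(10) = mex{0} = 1
g(11) = mex{1,2} = 0
g(12) = mex{1} = 0
The P-positions (g = 0) in 0..12 are 0, 1, 2, 6, 7, 11, 12.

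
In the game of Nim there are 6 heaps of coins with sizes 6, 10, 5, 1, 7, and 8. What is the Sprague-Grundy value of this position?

Write each in binary and XOR column by column:
  0110  (6)
  1010  (10)
  0101  (5)
  0001  (1)
  0111  (7)
  1000  (8)
  ----
  0111  (7)

7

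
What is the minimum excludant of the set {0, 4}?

1

0 is in the set but 1 is not, so the mex is 1.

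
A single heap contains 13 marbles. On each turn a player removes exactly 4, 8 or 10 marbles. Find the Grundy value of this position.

Compute g(0), g(1), … for moves {4, 8, 10}:
k:     0  1  2  3  4  5  6  7  8  9 10 11 12 13
g(k):  0  0  0  0  1  1  1  1  2  2  2  2  3  3
So g(13) = 3.

3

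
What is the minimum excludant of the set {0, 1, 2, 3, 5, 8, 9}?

4

The values 0, 1, 2, 3 are all present; 4 is the first non-negative integer missing from the set.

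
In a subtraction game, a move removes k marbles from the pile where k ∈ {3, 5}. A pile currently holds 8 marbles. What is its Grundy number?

Grundy values for subtraction set {3, 5}:
k:     0  1  2  3  4  5  6  7  8
g(k):  0  0  0  1  1  1  2  2  0
So g(8) = 0.

0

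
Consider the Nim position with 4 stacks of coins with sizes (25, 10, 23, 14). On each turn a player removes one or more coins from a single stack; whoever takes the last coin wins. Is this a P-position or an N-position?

N-position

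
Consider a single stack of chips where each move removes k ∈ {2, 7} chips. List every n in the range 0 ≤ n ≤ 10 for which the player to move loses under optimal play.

0, 1, 4, 5, 9, 10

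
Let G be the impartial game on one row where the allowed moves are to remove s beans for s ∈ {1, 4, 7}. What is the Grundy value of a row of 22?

1

Build the Grundy sequence with g(k) = mex{g(k−s) : s ∈ {1, 4, 7}, s ≤ k}:
k:     0  1  2  3  4  5  6  7  8  9 10 11 12 13 14 15 16 17 18 19 20 21 22
g(k):  0  1  0  1  2  0  1  2  0  1  0  1  2  0  1  2  0  1  0  1  2  0  1
So g(22) = 1.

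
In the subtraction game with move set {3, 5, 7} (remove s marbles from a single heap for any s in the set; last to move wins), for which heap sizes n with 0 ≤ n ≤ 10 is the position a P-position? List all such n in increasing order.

0, 1, 2, 10

Grundy values for subtraction set {3, 5, 7}:
k:     0  1  2  3  4  5  6  7  8  9 10
g(k):  0  0  0  1  1  1  2  2  2  3  0
The P-positions (g = 0) in 0..10 are 0, 1, 2, 10.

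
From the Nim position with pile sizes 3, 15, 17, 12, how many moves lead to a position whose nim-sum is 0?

1

In binary:
  00011  (3)
  01111  (15)
  10001  (17)
  01100  (12)
  -----
  10001  (17)
The overall nim-sum is X = 17. A pile of size p has a winning move iff p XOR X < p (reduce it to p XOR X).
  3: 3 XOR 17 = 18 ≥ 3 — no move.
  15: 15 XOR 17 = 30 ≥ 15 — no move.
  17: 17 XOR 17 = 0 < 17 — winning move (to 0).
  12: 12 XOR 17 = 29 ≥ 12 — no move.
That gives 1 winning move.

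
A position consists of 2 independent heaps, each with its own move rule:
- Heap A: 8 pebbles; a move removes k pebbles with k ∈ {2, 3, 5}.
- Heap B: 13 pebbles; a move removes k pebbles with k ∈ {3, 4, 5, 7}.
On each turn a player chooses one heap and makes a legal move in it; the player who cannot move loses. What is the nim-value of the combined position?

1

Grundy values for heap A (subtraction set {2, 3, 5}):
k:     0  1  2  3  4  5  6  7  8
g(k):  0  0  1  1  2  2  3  0  0
So g(8) = 0.
For heap B, compute g(0), g(1), … with moves {3, 4, 5, 7}:
g(0) = mex{} = 0
g(1) = mex{} = 0
g(2) = mex{} = 0
g(3) = mex{0} = 1
g(4) = mex{0} = 1
g(5) = mex{0} = 1
g(6) = mex{0,1} = 2
g(7) = mex{0,1} = 2
g(8) = mex{0,1} = 2
g(9) = mex{0,1,2} = 3
g(10) = mex{1,2} = 0
g(11) = mex{1,2} = 0
g(12) = mex{1,2,3} = 0
g(13) = mex{0,2,3} = 1
So g(13) = 1.
By the Sprague-Grundy theorem, the Grundy value of a sum of independent games is the XOR of the component values.
Combined value = 0 XOR 1 = 1.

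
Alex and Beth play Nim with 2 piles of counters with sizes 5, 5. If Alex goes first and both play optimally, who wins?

Nim-sum: 5 ⊕ 5 = 0.
The nim-sum is 0, so this is a P-position: the player to move is in a losing position under optimal play; Alex is about to move from it and so loses — Beth wins.

Beth wins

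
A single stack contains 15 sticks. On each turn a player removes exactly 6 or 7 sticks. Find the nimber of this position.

Compute g(0), g(1), … for moves {6, 7}:
k:     0  1  2  3  4  5  6  7  8  9 10 11 12 13 14 15
g(k):  0  0  0  0  0  0  1  1  1  1  1  1  2  0  0  0
So g(15) = 0.

0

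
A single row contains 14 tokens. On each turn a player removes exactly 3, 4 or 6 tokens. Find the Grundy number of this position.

Compute g(0), g(1), … for moves {3, 4, 6}:
g(0) = mex{} = 0
g(1) = mex{} = 0
g(2) = mex{} = 0
g(3) = mex{0} = 1
g(4) = mex{0} = 1
g(5) = mex{0} = 1
g(6) = mex{0,1} = 2
g(7) = mex{0,1} = 2
g(8) = mex{0,1} = 2
g(9) = mex{1,2} = 0
g(10) = mex{1,2} = 0
g(11) = mex{1,2} = 0
g(12) = mex{0,2} = 1
g(13) = mex{0,2} = 1
g(14) = mex{0,2} = 1
So g(14) = 1.

1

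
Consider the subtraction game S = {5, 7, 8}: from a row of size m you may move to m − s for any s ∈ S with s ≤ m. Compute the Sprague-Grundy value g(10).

2

Build the Grundy sequence with g(k) = mex{g(k−s) : s ∈ {5, 7, 8}, s ≤ k}:
g(0) = mex{} = 0
g(1) = mex{} = 0
g(2) = mex{} = 0
g(3) = mex{} = 0
g(4) = mex{} = 0
g(5) = mex{0} = 1
g(6) = mex{0} = 1
g(7) = mex{0} = 1
g(8) = mex{0} = 1
g(9) = mex{0} = 1
g(10) = mex{0,1} = 2
So g(10) = 2.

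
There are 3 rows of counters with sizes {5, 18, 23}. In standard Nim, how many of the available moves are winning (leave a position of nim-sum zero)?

0

Nim-sum: 5 ^ 18 ^ 23 = 0.
The nim-sum is already 0, so every move leaves a nonzero nim-sum — there are no winning moves.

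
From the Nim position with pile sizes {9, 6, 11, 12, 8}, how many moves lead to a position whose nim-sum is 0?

Nim-sum: 9 ^ 6 ^ 11 ^ 12 ^ 8 = 0.
The nim-sum is already 0, so every move leaves a nonzero nim-sum — there are no winning moves.

0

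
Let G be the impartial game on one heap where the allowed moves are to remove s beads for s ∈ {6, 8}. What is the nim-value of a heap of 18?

Compute g(0), g(1), … for moves {6, 8}:
k:     0  1  2  3  4  5  6  7  8  9 10 11 12 13 14 15 16 17 18
g(k):  0  0  0  0  0  0  1  1  1  1  1  1  2  2  0  0  0  0  0
So g(18) = 0.

0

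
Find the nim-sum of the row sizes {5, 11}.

14

Nim-sum: 5 ⊕ 11 = 14.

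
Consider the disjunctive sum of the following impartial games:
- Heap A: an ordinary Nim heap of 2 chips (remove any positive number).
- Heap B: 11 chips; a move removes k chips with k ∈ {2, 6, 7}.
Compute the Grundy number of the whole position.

3

Heap A is a plain Nim heap of size 2, so its Grundy value is 2.
Build the Grundy sequence for heap B with g(k) = mex{g(k−s) : s ∈ {2, 6, 7}, s ≤ k}:
k:     0  1  2  3  4  5  6  7  8  9 10 11
g(k):  0  0  1  1  0  0  1  1  2  0  3  1
So g(11) = 1.
The value of a disjunctive sum is the nim-sum of the parts.
Combined value = 2 ⊕ 1 = 3.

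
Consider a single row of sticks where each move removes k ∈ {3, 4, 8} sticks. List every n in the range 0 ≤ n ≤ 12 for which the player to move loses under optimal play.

0, 1, 2, 7, 12

Build the Grundy sequence with g(k) = mex{g(k−s) : s ∈ {3, 4, 8}, s ≤ k}:
k:     0  1  2  3  4  5  6  7  8  9 10 11 12
g(k):  0  0  0  1  1  1  2  0  2  3  1  3  0
The P-positions (g = 0) in 0..12 are 0, 1, 2, 7, 12.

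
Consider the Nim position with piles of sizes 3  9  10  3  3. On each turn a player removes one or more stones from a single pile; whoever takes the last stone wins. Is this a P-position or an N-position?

Bitwise XOR of the heap sizes:
  0011  (3)
  1001  (9)
  1010  (10)
  0011  (3)
  0011  (3)
  ----
  0000  (0)
The nim-sum is 0, so this is a P-position: the player to move is in a losing position under optimal play.

P-position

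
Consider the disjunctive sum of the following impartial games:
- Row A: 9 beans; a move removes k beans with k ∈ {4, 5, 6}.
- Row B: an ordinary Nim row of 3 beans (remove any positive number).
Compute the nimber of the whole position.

Grundy values for row A (subtraction set {4, 5, 6}):
k:     0  1  2  3  4  5  6  7  8  9
g(k):  0  0  0  0  1  1  1  1  2  2
So g(9) = 2.
Row B is a plain Nim row of size 3, so its Grundy value is 3.
By the Sprague-Grundy theorem, the Grundy value of a sum of independent games is the XOR of the component values.
Combined value = 2 ⊕ 3 = 1.

1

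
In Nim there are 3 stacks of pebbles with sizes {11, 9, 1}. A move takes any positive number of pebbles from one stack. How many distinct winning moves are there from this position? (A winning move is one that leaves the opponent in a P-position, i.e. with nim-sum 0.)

Nim-sum: 11 ^ 9 ^ 1 = 3.
The overall nim-sum is X = 3. A stack of size p has a winning move iff p XOR X < p (reduce it to p XOR X).
  11: 11 XOR 3 = 8 < 11 — winning move (to 8).
  9: 9 XOR 3 = 10 ≥ 9 — no move.
  1: 1 XOR 3 = 2 ≥ 1 — no move.
That gives 1 winning move.

1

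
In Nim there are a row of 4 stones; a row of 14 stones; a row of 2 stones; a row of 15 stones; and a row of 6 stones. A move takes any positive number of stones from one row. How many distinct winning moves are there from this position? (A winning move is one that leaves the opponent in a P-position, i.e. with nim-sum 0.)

Bitwise XOR of the heap sizes:
  0100  (4)
  1110  (14)
  0010  (2)
  1111  (15)
  0110  (6)
  ----
  0001  (1)
The overall nim-sum is X = 1. A row of size p has a winning move iff p XOR X < p (reduce it to p XOR X).
  4: 4 XOR 1 = 5 ≥ 4 — no move.
  14: 14 XOR 1 = 15 ≥ 14 — no move.
  2: 2 XOR 1 = 3 ≥ 2 — no move.
  15: 15 XOR 1 = 14 < 15 — winning move (to 14).
  6: 6 XOR 1 = 7 ≥ 6 — no move.
That gives 1 winning move.

1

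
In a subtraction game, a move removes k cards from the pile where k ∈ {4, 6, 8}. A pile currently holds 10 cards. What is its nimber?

Build the Grundy sequence with g(k) = mex{g(k−s) : s ∈ {4, 6, 8}, s ≤ k}:
g(0) = mex{} = 0
g(1) = mex{} = 0
g(2) = mex{} = 0
g(3) = mex{} = 0
g(4) = mex{0} = 1
g(5) = mex{0} = 1
g(6) = mex{0} = 1
g(7) = mex{0} = 1
g(8) = mex{0,1} = 2
g(9) = mex{0,1} = 2
g(10) = mex{0,1} = 2
So g(10) = 2.

2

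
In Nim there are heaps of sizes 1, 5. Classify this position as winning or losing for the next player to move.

Winning position

Nim-sum: 1 ⊕ 5 = 4.
The nim-sum is 4 ≠ 0, so this is an N-position: the player to move can win.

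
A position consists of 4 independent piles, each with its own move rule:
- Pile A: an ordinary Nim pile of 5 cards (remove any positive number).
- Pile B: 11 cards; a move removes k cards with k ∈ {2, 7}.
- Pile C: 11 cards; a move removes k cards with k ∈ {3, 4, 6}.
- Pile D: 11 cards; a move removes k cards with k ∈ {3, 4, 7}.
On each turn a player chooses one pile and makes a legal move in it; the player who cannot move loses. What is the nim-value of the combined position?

Pile A is a plain Nim pile of size 5, so its Grundy value is 5.
Grundy values for pile B (subtraction set {2, 7}):
g(0) = mex{} = 0
g(1) = mex{} = 0
g(2) = mex{0} = 1
g(3) = mex{0} = 1
g(4) = mex{1} = 0
g(5) = mex{1} = 0
g(6) = mex{0} = 1
g(7) = mex{0} = 1
g(8) = mex{0,1} = 2
g(9) = mex{1} = 0
g(10) = mex{1,2} = 0
g(11) = mex{0} = 1
So g(11) = 1.
Grundy values for pile C (subtraction set {3, 4, 6}):
g(0) = mex{} = 0
g(1) = mex{} = 0
g(2) = mex{} = 0
g(3) = mex{0} = 1
g(4) = mex{0} = 1
g(5) = mex{0} = 1
g(6) = mex{0,1} = 2
g(7) = mex{0,1} = 2
g(8) = mex{0,1} = 2
g(9) = mex{1,2} = 0
g(10) = mex{1,2} = 0
g(11) = mex{1,2} = 0
So g(11) = 0.
For pile D, compute g(0), g(1), … with moves {3, 4, 7}:
g(0) = mex{} = 0
g(1) = mex{} = 0
g(2) = mex{} = 0
g(3) = mex{0} = 1
g(4) = mex{0} = 1
g(5) = mex{0} = 1
g(6) = mex{0,1} = 2
g(7) = mex{0,1} = 2
g(8) = mex{0,1} = 2
g(9) = mex{0,1,2} = 3
g(10) = mex{1,2} = 0
g(11) = mex{1,2} = 0
So g(11) = 0.
The value of a disjunctive sum is the nim-sum of the parts.
Combined value = 5 XOR 1 XOR 0 XOR 0 = 4.

4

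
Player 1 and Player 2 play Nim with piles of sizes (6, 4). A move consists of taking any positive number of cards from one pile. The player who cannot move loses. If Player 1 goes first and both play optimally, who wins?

Player 1 wins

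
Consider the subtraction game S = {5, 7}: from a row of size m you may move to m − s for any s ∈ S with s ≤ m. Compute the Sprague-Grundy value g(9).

1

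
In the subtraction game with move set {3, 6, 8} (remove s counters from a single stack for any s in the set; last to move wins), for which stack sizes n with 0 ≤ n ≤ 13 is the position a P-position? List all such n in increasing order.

Build the Grundy sequence with g(k) = mex{g(k−s) : s ∈ {3, 6, 8}, s ≤ k}:
k:     0  1  2  3  4  5  6  7  8  9 10 11 12 13
g(k):  0  0  0  1  1  1  2  2  2  3  3  0  0  0
The P-positions (g = 0) in 0..13 are 0, 1, 2, 11, 12, 13.

0, 1, 2, 11, 12, 13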